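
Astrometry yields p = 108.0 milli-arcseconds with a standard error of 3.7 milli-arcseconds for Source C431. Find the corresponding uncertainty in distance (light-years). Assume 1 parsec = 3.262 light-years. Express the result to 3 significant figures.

1.03 ly

d = 1/p, so σ_d = σ_p / p².
σ_d = 0.00370 / (0.1080)² = 0.00370 / 0.011664 = 0.31722 pc = 0.31722 × 3.262 ly = 1.0348 ly.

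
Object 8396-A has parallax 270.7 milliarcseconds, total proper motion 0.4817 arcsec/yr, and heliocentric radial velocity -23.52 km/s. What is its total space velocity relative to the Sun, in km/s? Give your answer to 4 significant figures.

24.99 km/s

d = 1/p = 1/0.2707″ = 3.6941 pc.
v_t = 4.740 μ d = 4.740 × 0.4817 × 3.6941 = 8.4346 km/s.
v = √(v_r² + v_t²) = √((-23.52)² + 8.4346²) = √624.333 = 24.987 km/s.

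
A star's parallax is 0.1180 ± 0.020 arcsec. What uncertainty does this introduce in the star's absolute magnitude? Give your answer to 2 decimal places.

M = m − 5 log₁₀ d + 5 = m + 5 log₁₀ p + 5, so ∂M/∂p = 5/(p ln 10).
σ_M = (5/ln 10) · (σ_p/p) = 2.1715 × 0.020/0.1180 = 2.1715 × 0.16949 = 0.36805.

σ_M = 0.37 mag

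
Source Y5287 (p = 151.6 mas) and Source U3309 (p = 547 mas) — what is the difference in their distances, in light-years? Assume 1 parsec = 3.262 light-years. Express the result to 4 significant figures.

d_A = 1/0.1516″ = 6.5963 pc; d_B = 1/0.5470″ = 1.8282 pc.
|d_B − d_A| = |1.8282 − 6.5963| = 4.7681 pc = 4.7681 × 3.262 ly = 15.554 ly.

15.55 ly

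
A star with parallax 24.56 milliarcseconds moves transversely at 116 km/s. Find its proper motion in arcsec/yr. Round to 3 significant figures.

0.601 arcsec/yr

d = 1/p = 1/0.02456″ = 40.717 pc.
μ = v_t / (4.74 d) = 116 / (4.74 × 40.717) = 116 / 193 = 0.60104 ″/yr.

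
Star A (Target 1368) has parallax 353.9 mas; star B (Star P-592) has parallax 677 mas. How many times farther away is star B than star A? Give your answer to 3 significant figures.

0.523

Since d = 1/p, d_B/d_A = p_A/p_B.
= 353.9 / 677 = 0.52275.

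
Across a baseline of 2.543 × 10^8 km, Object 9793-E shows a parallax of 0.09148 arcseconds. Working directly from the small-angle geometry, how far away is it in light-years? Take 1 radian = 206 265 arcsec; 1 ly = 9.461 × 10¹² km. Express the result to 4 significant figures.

60.61 ly

θ = 0.09148″ = 0.09148/206265 = 4.4351 × 10^-7 rad.
d = B/θ = (2.543 × 10^8) / (4.4351 × 10^-7) = 5.7338 × 10^14 km = (5.7338 × 10^14) / (9.461 × 10^12) ly = 60.605 ly.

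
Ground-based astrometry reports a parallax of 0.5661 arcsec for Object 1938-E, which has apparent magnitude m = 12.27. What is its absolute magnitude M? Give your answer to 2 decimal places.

M = 16.03

d = 1/p = 1/0.5661″ = 1.7665 pc.
m − M = 5 log₁₀(1.7665) − 5 = 1.2356 − 5 = -3.7644.
M = m − (m − M) = 12.27 − (-3.7644) = 16.03.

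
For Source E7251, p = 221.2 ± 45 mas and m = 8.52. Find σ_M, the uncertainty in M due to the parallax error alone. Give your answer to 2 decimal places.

M = m − 5 log₁₀ d + 5 = m + 5 log₁₀ p + 5, so ∂M/∂p = 5/(p ln 10).
σ_M = (5/ln 10) · (σ_p/p) = 2.1715 × 45/221.2 = 2.1715 × 0.20344 = 0.44177.

σ_M = 0.44 mag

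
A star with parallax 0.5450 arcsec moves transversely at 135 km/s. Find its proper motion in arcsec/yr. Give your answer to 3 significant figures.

d = 1/p = 1/0.5450″ = 1.8349 pc.
μ = v_t / (4.74 d) = 135 / (4.74 × 1.8349) = 135 / 8.6974 = 15.522 ″/yr.

15.5 arcsec/yr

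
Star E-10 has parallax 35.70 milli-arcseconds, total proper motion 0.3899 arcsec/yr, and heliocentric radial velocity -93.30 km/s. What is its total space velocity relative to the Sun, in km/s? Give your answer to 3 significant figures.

d = 1/p = 1/0.03570″ = 28.011 pc.
v_t = 4.740 μ d = 4.740 × 0.3899 × 28.011 = 51.768 km/s.
v = √(v_r² + v_t²) = √((-93.30)² + 51.768²) = √11384.8 = 106.7 km/s.

107 km/s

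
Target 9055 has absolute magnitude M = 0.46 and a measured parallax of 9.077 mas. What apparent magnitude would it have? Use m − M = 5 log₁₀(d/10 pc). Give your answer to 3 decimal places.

d = 1/p = 1/0.009077″ = 110.17 pc.
m − M = 5 log₁₀ d − 5 = 5 log₁₀(110.17) − 5 = 10.2103 − 5 = 5.2103.
m = M + (m − M) = 0.46 + 5.2103 = 5.670.

m = 5.670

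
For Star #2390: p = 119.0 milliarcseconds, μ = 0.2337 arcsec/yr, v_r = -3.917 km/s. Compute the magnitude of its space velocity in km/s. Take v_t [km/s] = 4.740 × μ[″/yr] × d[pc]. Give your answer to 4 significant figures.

10.10 km/s

d = 1/p = 1/0.1190″ = 8.4034 pc.
v_t = 4.740 μ d = 4.740 × 0.2337 × 8.4034 = 9.3088 km/s.
v = √(v_r² + v_t²) = √((-3.917)² + 9.3088²) = √101.997 = 10.099 km/s.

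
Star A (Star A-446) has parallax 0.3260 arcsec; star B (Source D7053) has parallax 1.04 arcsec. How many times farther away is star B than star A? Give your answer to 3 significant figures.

0.313

Since d = 1/p, d_B/d_A = p_A/p_B.
= 0.3260 / 1.04 = 0.31346.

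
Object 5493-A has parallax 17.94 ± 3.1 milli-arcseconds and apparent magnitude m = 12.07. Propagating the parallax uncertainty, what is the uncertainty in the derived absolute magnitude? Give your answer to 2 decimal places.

σ_M = 0.38 mag

M = m − 5 log₁₀ d + 5 = m + 5 log₁₀ p + 5, so ∂M/∂p = 5/(p ln 10).
σ_M = (5/ln 10) · (σ_p/p) = 2.1715 × 3.1/17.94 = 2.1715 × 0.1728 = 0.37524.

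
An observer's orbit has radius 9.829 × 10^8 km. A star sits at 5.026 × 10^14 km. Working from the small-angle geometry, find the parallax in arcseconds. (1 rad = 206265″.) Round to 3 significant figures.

θ ≈ B/d = (9.829 × 10^8) / (5.026 × 10^14) = 1.9556 × 10^-6 rad.
In arcseconds: 1.9556 × 10^-6 × 206265 = 0.40337″.

0.403 arcsec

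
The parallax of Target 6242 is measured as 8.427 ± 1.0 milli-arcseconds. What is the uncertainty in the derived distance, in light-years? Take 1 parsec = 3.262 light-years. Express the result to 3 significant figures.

d = 1/p, so σ_d = σ_p / p².
σ_d = 0.00100 / (0.008427)² = 0.00100 / 0.000071014 = 14.082 pc = 14.082 × 3.262 ly = 45.935 ly.

45.9 ly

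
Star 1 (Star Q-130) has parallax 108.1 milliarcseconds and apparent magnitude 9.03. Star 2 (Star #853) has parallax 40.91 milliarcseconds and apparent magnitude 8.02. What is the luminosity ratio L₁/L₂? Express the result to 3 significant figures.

d₁ = 1/p₁ = 1/0.1081″ = 9.2507 pc; d₂ = 1/p₂ = 1/0.04091″ = 24.444 pc.
M₁ = m₁ − 5 log₁₀ d₁ + 5 = 9.03 − 4.8309 + 5 = 9.1991.
M₂ = 8.02 − 6.9409 + 5 = 6.0791.
L₁/L₂ = 10^(0.4(M₂ − M₁)) = 10^(0.4 × (-3.1200)) = 10^(-1.24800) = 0.056494.

L₁/L₂ = 0.0565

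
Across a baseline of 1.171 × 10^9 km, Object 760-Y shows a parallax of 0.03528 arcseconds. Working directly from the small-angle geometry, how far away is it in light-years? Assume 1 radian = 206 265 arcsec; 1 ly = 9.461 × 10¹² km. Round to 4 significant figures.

θ = 0.03528″ = 0.03528/206265 = 1.7104 × 10^-7 rad.
d = B/θ = (1.171 × 10^9) / (1.7104 × 10^-7) = 6.8464 × 10^15 km = (6.8464 × 10^15) / (9.461 × 10^12) ly = 723.64 ly.

723.6 ly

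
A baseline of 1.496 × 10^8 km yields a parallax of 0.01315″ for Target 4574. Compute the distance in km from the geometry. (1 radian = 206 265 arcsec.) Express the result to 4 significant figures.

2.347 × 10^15 km

θ = 0.01315″ = 0.01315/206265 = 6.3753 × 10^-8 rad.
d = B/θ = (1.496 × 10^8) / (6.3753 × 10^-8) = 2.3466 × 10^15 km.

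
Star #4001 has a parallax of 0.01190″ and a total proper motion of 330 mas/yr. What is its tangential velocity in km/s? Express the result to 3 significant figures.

131 km/s

d = 1/p = 1/0.01190″ = 84.034 pc.
μ = 330 mas/yr = 0.330 ″/yr.
v_t = 4.74 × μ × d = 4.74 × 0.330 × 84.034 = 131.45 km/s.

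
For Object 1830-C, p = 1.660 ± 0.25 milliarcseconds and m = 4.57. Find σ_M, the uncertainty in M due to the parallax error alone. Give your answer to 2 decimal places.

M = m − 5 log₁₀ d + 5 = m + 5 log₁₀ p + 5, so ∂M/∂p = 5/(p ln 10).
σ_M = (5/ln 10) · (σ_p/p) = 2.1715 × 0.25/1.660 = 2.1715 × 0.1506 = 0.32703.

σ_M = 0.33 mag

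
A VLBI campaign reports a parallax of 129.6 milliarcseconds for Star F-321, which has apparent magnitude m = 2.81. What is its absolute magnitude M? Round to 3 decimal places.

d = 1/p = 1/0.1296″ = 7.716 pc.
m − M = 5 log₁₀(7.716) − 5 = 4.4370 − 5 = -0.5630.
M = m − (m − M) = 2.81 − (-0.5630) = 3.373.

M = 3.373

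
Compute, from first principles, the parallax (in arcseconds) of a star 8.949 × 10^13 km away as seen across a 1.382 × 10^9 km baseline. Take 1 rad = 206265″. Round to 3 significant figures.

3.19 arcsec

θ ≈ B/d = (1.382 × 10^9) / (8.949 × 10^13) = 1.5443 × 10^-5 rad.
In arcseconds: 1.5443 × 10^-5 × 206265 = 3.1854″.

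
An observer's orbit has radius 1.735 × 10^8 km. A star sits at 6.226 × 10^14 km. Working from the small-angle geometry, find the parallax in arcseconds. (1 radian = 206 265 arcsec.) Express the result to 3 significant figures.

θ ≈ B/d = (1.735 × 10^8) / (6.226 × 10^14) = 2.7867 × 10^-7 rad.
In arcseconds: 2.7867 × 10^-7 × 206265 = 0.05748″.

0.0575 arcsec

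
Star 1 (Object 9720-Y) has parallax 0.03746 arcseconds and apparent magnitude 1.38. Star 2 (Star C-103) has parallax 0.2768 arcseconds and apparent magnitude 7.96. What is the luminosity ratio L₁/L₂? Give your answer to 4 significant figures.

d₁ = 1/p₁ = 1/0.03746″ = 26.695 pc; d₂ = 1/p₂ = 1/0.2768″ = 3.6127 pc.
M₁ = m₁ − 5 log₁₀ d₁ + 5 = 1.38 − 7.1321 + 5 = -0.7521.
M₂ = 7.96 − 2.7892 + 5 = 10.1708.
L₁/L₂ = 10^(0.4(M₂ − M₁)) = 10^(0.4 × 10.9229) = 10^4.36916 = 23397.

L₁/L₂ = 23400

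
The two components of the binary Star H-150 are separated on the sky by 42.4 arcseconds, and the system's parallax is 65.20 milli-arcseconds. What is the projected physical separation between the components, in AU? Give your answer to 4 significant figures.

650.3 AU

d = 1/p = 1/0.06520″ = 15.337 pc.
At distance d (pc), an angle of θ arcsec spans θ·d AU: s = 42.4 × 15.337 = 650.29 AU.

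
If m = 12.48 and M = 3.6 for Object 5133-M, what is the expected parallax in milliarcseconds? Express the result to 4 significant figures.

m − M = 12.48 − 3.6 = 8.88.
d = 10^((m−M)/5 + 1) = 10^2.776 = 597.04 pc.
p = 1/d = 1/597.04 = 0.0016749 arcsec = 1.6749 mas.

1.675 mas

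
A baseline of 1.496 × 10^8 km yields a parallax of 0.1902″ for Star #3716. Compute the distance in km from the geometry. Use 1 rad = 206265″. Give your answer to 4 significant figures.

θ = 0.1902″ = 0.1902/206265 = 9.2211 × 10^-7 rad.
d = B/θ = (1.496 × 10^8) / (9.2211 × 10^-7) = 1.6224 × 10^14 km.

1.622 × 10^14 km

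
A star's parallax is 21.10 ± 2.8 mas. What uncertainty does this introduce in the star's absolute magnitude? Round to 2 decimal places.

M = m − 5 log₁₀ d + 5 = m + 5 log₁₀ p + 5, so ∂M/∂p = 5/(p ln 10).
σ_M = (5/ln 10) · (σ_p/p) = 2.1715 × 2.8/21.10 = 2.1715 × 0.1327 = 0.28816.

σ_M = 0.29 mag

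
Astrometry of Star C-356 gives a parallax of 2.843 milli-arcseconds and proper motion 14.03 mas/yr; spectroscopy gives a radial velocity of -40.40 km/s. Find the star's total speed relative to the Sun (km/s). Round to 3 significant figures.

46.7 km/s

d = 1/p = 1/0.002843″ = 351.74 pc.
μ = 14.03 mas/yr = 0.01403 ″/yr.
v_t = 4.740 μ d = 4.740 × 0.01403 × 351.74 = 23.391 km/s.
v = √(v_r² + v_t²) = √((-40.40)² + 23.391²) = √2179.3 = 46.683 km/s.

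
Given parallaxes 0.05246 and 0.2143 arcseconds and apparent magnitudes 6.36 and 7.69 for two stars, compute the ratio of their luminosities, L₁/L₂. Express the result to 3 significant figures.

d₁ = 1/p₁ = 1/0.05246″ = 19.062 pc; d₂ = 1/p₂ = 1/0.2143″ = 4.6664 pc.
M₁ = m₁ − 5 log₁₀ d₁ + 5 = 6.36 − 6.4008 + 5 = 4.9592.
M₂ = 7.69 − 3.3449 + 5 = 9.3451.
L₁/L₂ = 10^(0.4(M₂ − M₁)) = 10^(0.4 × 4.3859) = 10^1.75436 = 56.802.

L₁/L₂ = 56.8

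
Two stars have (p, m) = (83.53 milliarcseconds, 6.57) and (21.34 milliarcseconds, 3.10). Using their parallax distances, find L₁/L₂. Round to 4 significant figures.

L₁/L₂ = 0.002671

d₁ = 1/p₁ = 1/0.08353″ = 11.972 pc; d₂ = 1/p₂ = 1/0.02134″ = 46.86 pc.
M₁ = m₁ − 5 log₁₀ d₁ + 5 = 6.57 − 5.3908 + 5 = 6.1792.
M₂ = 3.10 − 8.3540 + 5 = -0.2540.
L₁/L₂ = 10^(0.4(M₂ − M₁)) = 10^(0.4 × (-6.4332)) = 10^(-2.57328) = 0.0026713.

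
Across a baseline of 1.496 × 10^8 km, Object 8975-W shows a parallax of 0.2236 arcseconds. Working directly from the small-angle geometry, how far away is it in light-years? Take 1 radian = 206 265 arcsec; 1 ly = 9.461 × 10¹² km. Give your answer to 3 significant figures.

θ = 0.2236″ = 0.2236/206265 = 1.0840 × 10^-6 rad.
d = B/θ = (1.496 × 10^8) / (1.0840 × 10^-6) = 1.3801 × 10^14 km = (1.3801 × 10^14) / (9.461 × 10^12) ly = 14.587 ly.

14.6 ly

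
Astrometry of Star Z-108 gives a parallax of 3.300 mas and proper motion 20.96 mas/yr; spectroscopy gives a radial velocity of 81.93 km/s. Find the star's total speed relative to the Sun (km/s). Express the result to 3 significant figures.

d = 1/p = 1/0.003300″ = 303.03 pc.
μ = 20.96 mas/yr = 0.02096 ″/yr.
v_t = 4.740 μ d = 4.740 × 0.02096 × 303.03 = 30.106 km/s.
v = √(v_r² + v_t²) = √(81.93² + 30.106²) = √7618.9 = 87.286 km/s.

87.3 km/s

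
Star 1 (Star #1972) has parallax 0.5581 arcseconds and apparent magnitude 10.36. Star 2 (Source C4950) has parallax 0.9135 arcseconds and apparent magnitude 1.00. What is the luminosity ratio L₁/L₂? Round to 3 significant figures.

L₁/L₂ = 0.000483

d₁ = 1/p₁ = 1/0.5581″ = 1.7918 pc; d₂ = 1/p₂ = 1/0.9135″ = 1.0947 pc.
M₁ = m₁ − 5 log₁₀ d₁ + 5 = 10.36 − 1.2664 + 5 = 14.0936.
M₂ = 1.00 − 0.1965 + 5 = 5.8035.
L₁/L₂ = 10^(0.4(M₂ − M₁)) = 10^(0.4 × (-8.2901)) = 10^(-3.31604) = 0.00048301.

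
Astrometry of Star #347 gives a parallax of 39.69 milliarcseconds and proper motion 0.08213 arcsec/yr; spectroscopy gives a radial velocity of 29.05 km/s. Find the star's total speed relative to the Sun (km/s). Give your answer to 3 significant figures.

30.7 km/s

d = 1/p = 1/0.03969″ = 25.195 pc.
v_t = 4.740 μ d = 4.740 × 0.08213 × 25.195 = 9.8083 km/s.
v = √(v_r² + v_t²) = √(29.05² + 9.8083²) = √940.105 = 30.661 km/s.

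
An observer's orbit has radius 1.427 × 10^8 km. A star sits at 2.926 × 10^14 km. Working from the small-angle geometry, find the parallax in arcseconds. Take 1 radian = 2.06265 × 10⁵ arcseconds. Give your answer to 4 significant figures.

0.1006 arcsec

θ ≈ B/d = (1.427 × 10^8) / (2.926 × 10^14) = 4.8770 × 10^-7 rad.
In arcseconds: 4.8770 × 10^-7 × 206265 = 0.1006″.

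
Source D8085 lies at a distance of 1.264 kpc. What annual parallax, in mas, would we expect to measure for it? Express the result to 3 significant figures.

0.791 mas

d = 1.264 kpc = 1264 pc.
p = 1/d = 1/1264 = 0.00079114 arcsec.
= 0.00079114 × 1000 = 0.79114 mas.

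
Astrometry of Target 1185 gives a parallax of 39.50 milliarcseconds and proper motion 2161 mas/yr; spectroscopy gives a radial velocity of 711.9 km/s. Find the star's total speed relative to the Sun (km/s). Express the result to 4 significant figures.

d = 1/p = 1/0.03950″ = 25.316 pc.
μ = 2161 mas/yr = 2.161 ″/yr.
v_t = 4.740 μ d = 4.740 × 2.161 × 25.316 = 259.32 km/s.
v = √(v_r² + v_t²) = √(711.9² + 259.32²) = √574048 = 757.66 km/s.

757.7 km/s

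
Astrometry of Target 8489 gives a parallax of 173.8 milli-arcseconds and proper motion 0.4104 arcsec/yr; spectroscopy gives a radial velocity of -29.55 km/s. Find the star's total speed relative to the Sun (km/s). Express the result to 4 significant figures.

d = 1/p = 1/0.1738″ = 5.7537 pc.
v_t = 4.740 μ d = 4.740 × 0.4104 × 5.7537 = 11.193 km/s.
v = √(v_r² + v_t²) = √((-29.55)² + 11.193²) = √998.486 = 31.599 km/s.

31.60 km/s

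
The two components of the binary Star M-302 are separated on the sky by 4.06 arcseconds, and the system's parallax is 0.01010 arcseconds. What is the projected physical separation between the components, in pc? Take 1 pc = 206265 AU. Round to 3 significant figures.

0.00195 pc

d = 1/p = 1/0.01010″ = 99.01 pc.
At distance d (pc), an angle of θ arcsec spans θ·d AU: s = 4.06 × 99.01 = 401.98 AU.
= 401.98 / 206265 = 0.0019489 pc.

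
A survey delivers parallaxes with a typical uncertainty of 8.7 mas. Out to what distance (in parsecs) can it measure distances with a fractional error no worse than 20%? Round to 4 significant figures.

σ_d/d = σ_p/p, so the condition is σ_p/p ≤ 0.20, i.e. p ≥ σ_p/0.20.
p_min = 8.7/0.20 = 43.5 mas = 0.0435 arcsec.
d_max = 1/p_min = 1/0.0435 = 22.989 pc.

22.99 pc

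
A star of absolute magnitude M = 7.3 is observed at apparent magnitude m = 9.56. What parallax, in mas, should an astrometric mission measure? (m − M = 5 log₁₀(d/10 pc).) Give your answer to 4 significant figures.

35.32 mas

m − M = 9.56 − 7.3 = 2.26.
d = 10^((m−M)/5 + 1) = 10^1.452 = 28.314 pc.
p = 1/d = 1/28.314 = 0.035318 arcsec = 35.318 mas.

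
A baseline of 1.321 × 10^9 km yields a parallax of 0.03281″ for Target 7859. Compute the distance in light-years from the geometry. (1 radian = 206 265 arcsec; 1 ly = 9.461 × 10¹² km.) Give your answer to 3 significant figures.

θ = 0.03281″ = 0.03281/206265 = 1.5907 × 10^-7 rad.
d = B/θ = (1.321 × 10^9) / (1.5907 × 10^-7) = 8.3045 × 10^15 km = (8.3045 × 10^15) / (9.461 × 10^12) ly = 877.76 ly.

878 ly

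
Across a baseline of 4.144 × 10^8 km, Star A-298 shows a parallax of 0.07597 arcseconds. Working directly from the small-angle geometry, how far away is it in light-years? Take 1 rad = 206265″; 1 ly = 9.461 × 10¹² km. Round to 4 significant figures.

θ = 0.07597″ = 0.07597/206265 = 3.6831 × 10^-7 rad.
d = B/θ = (4.144 × 10^8) / (3.6831 × 10^-7) = 1.1251 × 10^15 km = (1.1251 × 10^15) / (9.461 × 10^12) ly = 118.92 ly.

118.9 ly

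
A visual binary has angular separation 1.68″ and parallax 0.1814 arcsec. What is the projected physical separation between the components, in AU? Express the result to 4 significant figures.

d = 1/p = 1/0.1814″ = 5.5127 pc.
At distance d (pc), an angle of θ arcsec spans θ·d AU: s = 1.68 × 5.5127 = 9.2613 AU.

9.261 AU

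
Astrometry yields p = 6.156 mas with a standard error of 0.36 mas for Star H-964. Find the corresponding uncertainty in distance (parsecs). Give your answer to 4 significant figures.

9.500 pc

d = 1/p, so σ_d = σ_p / p².
σ_d = 0.000360 / (0.006156)² = 0.000360 / 0.000037896 = 9.4997 pc.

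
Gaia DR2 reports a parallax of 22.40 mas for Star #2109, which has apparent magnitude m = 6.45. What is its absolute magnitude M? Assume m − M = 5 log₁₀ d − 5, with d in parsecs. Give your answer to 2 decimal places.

d = 1/p = 1/0.02240″ = 44.643 pc.
m − M = 5 log₁₀(44.643) − 5 = 8.2488 − 5 = 3.2488.
M = m − (m − M) = 6.45 − 3.2488 = 3.20.

M = 3.20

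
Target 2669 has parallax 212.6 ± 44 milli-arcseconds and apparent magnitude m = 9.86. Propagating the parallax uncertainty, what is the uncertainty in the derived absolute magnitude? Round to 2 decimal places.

σ_M = 0.45 mag

M = m − 5 log₁₀ d + 5 = m + 5 log₁₀ p + 5, so ∂M/∂p = 5/(p ln 10).
σ_M = (5/ln 10) · (σ_p/p) = 2.1715 × 44/212.6 = 2.1715 × 0.20696 = 0.44941.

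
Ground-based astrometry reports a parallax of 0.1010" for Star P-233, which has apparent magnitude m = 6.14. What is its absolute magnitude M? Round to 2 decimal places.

d = 1/p = 1/0.1010″ = 9.901 pc.
m − M = 5 log₁₀(9.901) − 5 = 4.9784 − 5 = -0.0216.
M = m − (m − M) = 6.14 − (-0.0216) = 6.16.

M = 6.16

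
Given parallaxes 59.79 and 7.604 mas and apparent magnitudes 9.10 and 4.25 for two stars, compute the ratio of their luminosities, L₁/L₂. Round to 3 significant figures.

L₁/L₂ = 0.000186

d₁ = 1/p₁ = 1/0.05979″ = 16.725 pc; d₂ = 1/p₂ = 1/0.007604″ = 131.51 pc.
M₁ = m₁ − 5 log₁₀ d₁ + 5 = 9.10 − 6.1168 + 5 = 7.9832.
M₂ = 4.25 − 10.5948 + 5 = -1.3448.
L₁/L₂ = 10^(0.4(M₂ − M₁)) = 10^(0.4 × (-9.3280)) = 10^(-3.73120) = 0.00018569.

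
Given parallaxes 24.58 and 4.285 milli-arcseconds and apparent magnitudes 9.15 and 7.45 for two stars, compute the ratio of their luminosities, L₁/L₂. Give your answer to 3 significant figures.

L₁/L₂ = 0.00635

d₁ = 1/p₁ = 1/0.02458″ = 40.683 pc; d₂ = 1/p₂ = 1/0.004285″ = 233.37 pc.
M₁ = m₁ − 5 log₁₀ d₁ + 5 = 9.15 − 8.0471 + 5 = 6.1029.
M₂ = 7.45 − 11.8402 + 5 = 0.6098.
L₁/L₂ = 10^(0.4(M₂ − M₁)) = 10^(0.4 × (-5.4931)) = 10^(-2.19724) = 0.0063498.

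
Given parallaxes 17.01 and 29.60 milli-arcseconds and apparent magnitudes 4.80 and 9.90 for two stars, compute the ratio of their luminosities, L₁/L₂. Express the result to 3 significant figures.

L₁/L₂ = 332

d₁ = 1/p₁ = 1/0.01701″ = 58.789 pc; d₂ = 1/p₂ = 1/0.02960″ = 33.784 pc.
M₁ = m₁ − 5 log₁₀ d₁ + 5 = 4.80 − 8.8465 + 5 = 0.9535.
M₂ = 9.90 − 7.6436 + 5 = 7.2564.
L₁/L₂ = 10^(0.4(M₂ − M₁)) = 10^(0.4 × 6.3029) = 10^2.52116 = 332.02.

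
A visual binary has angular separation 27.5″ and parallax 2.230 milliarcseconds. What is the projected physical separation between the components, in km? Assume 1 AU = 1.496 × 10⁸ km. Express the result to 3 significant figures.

1.84 × 10^12 km

d = 1/p = 1/0.002230″ = 448.43 pc.
At distance d (pc), an angle of θ arcsec spans θ·d AU: s = 27.5 × 448.43 = 12332 AU.
= 12332 × 1.496 × 10⁸ km = 1.8449 × 10^12 km.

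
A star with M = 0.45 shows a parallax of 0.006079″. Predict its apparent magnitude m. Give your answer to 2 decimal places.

d = 1/p = 1/0.006079″ = 164.5 pc.
m − M = 5 log₁₀ d − 5 = 5 log₁₀(164.5) − 5 = 11.0808 − 5 = 6.0808.
m = M + (m − M) = 0.45 + 6.0808 = 6.53.

m = 6.53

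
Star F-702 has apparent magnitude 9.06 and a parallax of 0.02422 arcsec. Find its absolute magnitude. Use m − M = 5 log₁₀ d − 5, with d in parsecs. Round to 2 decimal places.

d = 1/p = 1/0.02422″ = 41.288 pc.
m − M = 5 log₁₀(41.288) − 5 = 8.0791 − 5 = 3.0791.
M = m − (m − M) = 9.06 − 3.0791 = 5.98.

M = 5.98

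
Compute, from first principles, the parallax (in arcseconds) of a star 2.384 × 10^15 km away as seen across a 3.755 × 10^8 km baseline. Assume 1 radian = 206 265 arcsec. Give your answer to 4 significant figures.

0.03249 arcsec

θ ≈ B/d = (3.755 × 10^8) / (2.384 × 10^15) = 1.5751 × 10^-7 rad.
In arcseconds: 1.5751 × 10^-7 × 206265 = 0.032489″.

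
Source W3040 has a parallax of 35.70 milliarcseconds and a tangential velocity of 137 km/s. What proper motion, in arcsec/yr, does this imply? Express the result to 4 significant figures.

1.032 arcsec/yr

d = 1/p = 1/0.03570″ = 28.011 pc.
μ = v_t / (4.74 d) = 137 / (4.74 × 28.011) = 137 / 132.77 = 1.0319 ″/yr.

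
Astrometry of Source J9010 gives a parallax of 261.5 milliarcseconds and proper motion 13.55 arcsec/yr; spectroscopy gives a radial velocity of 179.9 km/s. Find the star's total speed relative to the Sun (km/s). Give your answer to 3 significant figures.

d = 1/p = 1/0.2615″ = 3.8241 pc.
v_t = 4.740 μ d = 4.740 × 13.55 × 3.8241 = 245.61 km/s.
v = √(v_r² + v_t²) = √(179.9² + 245.61²) = √92688.3 = 304.45 km/s.

304 km/s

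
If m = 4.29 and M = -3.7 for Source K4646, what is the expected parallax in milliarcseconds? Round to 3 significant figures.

m − M = 4.29 − (-3.7) = 7.99.
d = 10^((m−M)/5 + 1) = 10^2.598 = 396.28 pc.
p = 1/d = 1/396.28 = 0.0025235 arcsec = 2.5235 mas.

2.52 mas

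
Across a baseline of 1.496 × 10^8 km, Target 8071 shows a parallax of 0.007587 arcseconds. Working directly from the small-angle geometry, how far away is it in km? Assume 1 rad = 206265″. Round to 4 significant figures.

4.067 × 10^15 km

θ = 0.007587″ = 0.007587/206265 = 3.6783 × 10^-8 rad.
d = B/θ = (1.496 × 10^8) / (3.6783 × 10^-8) = 4.0671 × 10^15 km.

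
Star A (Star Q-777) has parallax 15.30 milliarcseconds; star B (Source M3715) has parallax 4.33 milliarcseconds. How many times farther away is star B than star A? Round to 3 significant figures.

3.53

Since d = 1/p, d_B/d_A = p_A/p_B.
= 15.30 / 4.33 = 3.5335.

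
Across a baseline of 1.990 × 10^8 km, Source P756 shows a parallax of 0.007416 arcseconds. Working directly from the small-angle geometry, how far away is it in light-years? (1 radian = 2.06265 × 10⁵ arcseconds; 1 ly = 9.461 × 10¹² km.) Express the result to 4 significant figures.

θ = 0.007416″ = 0.007416/206265 = 3.5954 × 10^-8 rad.
d = B/θ = (1.990 × 10^8) / (3.5954 × 10^-8) = 5.5349 × 10^15 km = (5.5349 × 10^15) / (9.461 × 10^12) ly = 585.02 ly.

585.0 ly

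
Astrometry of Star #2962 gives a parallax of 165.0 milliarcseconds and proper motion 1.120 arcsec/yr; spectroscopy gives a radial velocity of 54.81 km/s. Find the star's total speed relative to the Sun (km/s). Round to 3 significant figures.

63.6 km/s

d = 1/p = 1/0.1650″ = 6.0606 pc.
v_t = 4.740 μ d = 4.740 × 1.120 × 6.0606 = 32.175 km/s.
v = √(v_r² + v_t²) = √(54.81² + 32.175²) = √4039.37 = 63.556 km/s.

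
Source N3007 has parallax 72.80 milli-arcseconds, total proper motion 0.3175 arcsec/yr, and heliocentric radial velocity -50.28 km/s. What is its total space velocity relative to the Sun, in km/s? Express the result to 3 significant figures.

54.4 km/s

d = 1/p = 1/0.07280″ = 13.736 pc.
v_t = 4.740 μ d = 4.740 × 0.3175 × 13.736 = 20.672 km/s.
v = √(v_r² + v_t²) = √((-50.28)² + 20.672²) = √2955.41 = 54.364 km/s.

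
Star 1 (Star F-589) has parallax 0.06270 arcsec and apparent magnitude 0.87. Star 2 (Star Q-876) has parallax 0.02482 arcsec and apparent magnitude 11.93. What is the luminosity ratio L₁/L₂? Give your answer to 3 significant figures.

d₁ = 1/p₁ = 1/0.06270″ = 15.949 pc; d₂ = 1/p₂ = 1/0.02482″ = 40.29 pc.
M₁ = m₁ − 5 log₁₀ d₁ + 5 = 0.87 − 6.0137 + 5 = -0.1437.
M₂ = 11.93 − 8.0260 + 5 = 8.9040.
L₁/L₂ = 10^(0.4(M₂ − M₁)) = 10^(0.4 × 9.0477) = 10^3.61908 = 4159.9.

L₁/L₂ = 4160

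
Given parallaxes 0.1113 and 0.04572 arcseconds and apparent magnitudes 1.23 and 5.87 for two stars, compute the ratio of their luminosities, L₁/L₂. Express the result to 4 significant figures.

d₁ = 1/p₁ = 1/0.1113″ = 8.9847 pc; d₂ = 1/p₂ = 1/0.04572″ = 21.872 pc.
M₁ = m₁ − 5 log₁₀ d₁ + 5 = 1.23 − 4.7675 + 5 = 1.4625.
M₂ = 5.87 − 6.6994 + 5 = 4.1706.
L₁/L₂ = 10^(0.4(M₂ − M₁)) = 10^(0.4 × 2.7081) = 10^1.08324 = 12.113.

L₁/L₂ = 12.11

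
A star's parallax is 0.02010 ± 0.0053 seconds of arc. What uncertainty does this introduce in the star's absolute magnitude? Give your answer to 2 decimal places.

M = m − 5 log₁₀ d + 5 = m + 5 log₁₀ p + 5, so ∂M/∂p = 5/(p ln 10).
σ_M = (5/ln 10) · (σ_p/p) = 2.1715 × 0.0053/0.02010 = 2.1715 × 0.26368 = 0.57258.

σ_M = 0.57 mag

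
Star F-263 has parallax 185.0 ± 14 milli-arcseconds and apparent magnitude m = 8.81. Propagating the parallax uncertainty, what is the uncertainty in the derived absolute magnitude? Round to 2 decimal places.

σ_M = 0.16 mag

M = m − 5 log₁₀ d + 5 = m + 5 log₁₀ p + 5, so ∂M/∂p = 5/(p ln 10).
σ_M = (5/ln 10) · (σ_p/p) = 2.1715 × 14/185.0 = 2.1715 × 0.075676 = 0.16433.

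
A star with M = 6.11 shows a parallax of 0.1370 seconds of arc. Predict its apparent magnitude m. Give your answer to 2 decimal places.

m = 5.43

d = 1/p = 1/0.1370″ = 7.2993 pc.
m − M = 5 log₁₀ d − 5 = 5 log₁₀(7.2993) − 5 = 4.3164 − 5 = -0.6836.
m = M + (m − M) = 6.11 + (-0.6836) = 5.43.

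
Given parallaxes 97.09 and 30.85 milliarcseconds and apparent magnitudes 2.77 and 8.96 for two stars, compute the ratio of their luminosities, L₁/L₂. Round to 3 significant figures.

L₁/L₂ = 30.2

d₁ = 1/p₁ = 1/0.09709″ = 10.3 pc; d₂ = 1/p₂ = 1/0.03085″ = 32.415 pc.
M₁ = m₁ − 5 log₁₀ d₁ + 5 = 2.77 − 5.0642 + 5 = 2.7058.
M₂ = 8.96 − 7.5537 + 5 = 6.4063.
L₁/L₂ = 10^(0.4(M₂ − M₁)) = 10^(0.4 × 3.7005) = 10^1.48020 = 30.213.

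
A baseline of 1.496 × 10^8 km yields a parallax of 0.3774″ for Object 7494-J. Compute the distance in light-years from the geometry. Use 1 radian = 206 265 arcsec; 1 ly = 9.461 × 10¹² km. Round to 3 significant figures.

8.64 ly

θ = 0.3774″ = 0.3774/206265 = 1.8297 × 10^-6 rad.
d = B/θ = (1.496 × 10^8) / (1.8297 × 10^-6) = 8.1762 × 10^13 km = (8.1762 × 10^13) / (9.461 × 10^12) ly = 8.642 ly.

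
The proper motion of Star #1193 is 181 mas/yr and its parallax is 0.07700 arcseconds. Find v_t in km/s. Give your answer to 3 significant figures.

11.1 km/s

d = 1/p = 1/0.07700″ = 12.987 pc.
μ = 181 mas/yr = 0.181 ″/yr.
v_t = 4.74 × μ × d = 4.74 × 0.181 × 12.987 = 11.142 km/s.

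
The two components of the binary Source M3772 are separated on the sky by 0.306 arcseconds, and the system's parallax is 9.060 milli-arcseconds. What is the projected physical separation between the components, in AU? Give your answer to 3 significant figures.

33.8 AU

d = 1/p = 1/0.009060″ = 110.38 pc.
At distance d (pc), an angle of θ arcsec spans θ·d AU: s = 0.306 × 110.38 = 33.776 AU.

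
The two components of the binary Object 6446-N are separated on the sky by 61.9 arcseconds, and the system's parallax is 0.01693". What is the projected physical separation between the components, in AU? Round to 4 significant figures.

3656 AU

d = 1/p = 1/0.01693″ = 59.067 pc.
At distance d (pc), an angle of θ arcsec spans θ·d AU: s = 61.9 × 59.067 = 3656.2 AU.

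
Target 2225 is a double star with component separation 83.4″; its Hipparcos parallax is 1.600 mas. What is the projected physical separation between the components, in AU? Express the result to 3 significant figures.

d = 1/p = 1/0.001600″ = 625 pc.
At distance d (pc), an angle of θ arcsec spans θ·d AU: s = 83.4 × 625 = 52125 AU.

52100 AU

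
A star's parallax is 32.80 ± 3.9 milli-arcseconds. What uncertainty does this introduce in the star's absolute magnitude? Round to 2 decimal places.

σ_M = 0.26 mag

M = m − 5 log₁₀ d + 5 = m + 5 log₁₀ p + 5, so ∂M/∂p = 5/(p ln 10).
σ_M = (5/ln 10) · (σ_p/p) = 2.1715 × 3.9/32.80 = 2.1715 × 0.1189 = 0.25819.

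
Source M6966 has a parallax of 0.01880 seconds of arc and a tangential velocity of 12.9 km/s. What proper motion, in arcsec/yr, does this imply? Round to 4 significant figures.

d = 1/p = 1/0.01880″ = 53.191 pc.
μ = v_t / (4.74 d) = 12.9 / (4.74 × 53.191) = 12.9 / 252.13 = 0.051164 ″/yr.

0.05116 arcsec/yr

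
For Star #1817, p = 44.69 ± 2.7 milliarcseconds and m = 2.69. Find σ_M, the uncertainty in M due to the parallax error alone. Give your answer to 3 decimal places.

M = m − 5 log₁₀ d + 5 = m + 5 log₁₀ p + 5, so ∂M/∂p = 5/(p ln 10).
σ_M = (5/ln 10) · (σ_p/p) = 2.1715 × 2.7/44.69 = 2.1715 × 0.060416 = 0.13119.

σ_M = 0.131 mag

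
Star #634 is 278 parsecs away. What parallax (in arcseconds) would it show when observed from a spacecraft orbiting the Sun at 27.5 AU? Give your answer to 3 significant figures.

0.0989 arcsec

p (arcsec) = B (AU) / d (pc).
p = 27.5 / 278 = 0.098921 arcsec.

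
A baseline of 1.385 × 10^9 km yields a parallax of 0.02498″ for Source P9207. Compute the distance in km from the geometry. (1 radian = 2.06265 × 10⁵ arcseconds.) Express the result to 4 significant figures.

θ = 0.02498″ = 0.02498/206265 = 1.2111 × 10^-7 rad.
d = B/θ = (1.385 × 10^9) / (1.2111 × 10^-7) = 1.1436 × 10^16 km.

1.144 × 10^16 km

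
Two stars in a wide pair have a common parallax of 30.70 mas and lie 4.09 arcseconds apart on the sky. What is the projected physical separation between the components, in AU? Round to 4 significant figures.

133.2 AU

d = 1/p = 1/0.03070″ = 32.573 pc.
At distance d (pc), an angle of θ arcsec spans θ·d AU: s = 4.09 × 32.573 = 133.22 AU.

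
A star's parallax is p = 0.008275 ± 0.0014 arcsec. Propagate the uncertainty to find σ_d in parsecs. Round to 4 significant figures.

20.45 pc

d = 1/p, so σ_d = σ_p / p².
σ_d = 0.00140 / (0.008275)² = 0.00140 / 0.000068476 = 20.445 pc.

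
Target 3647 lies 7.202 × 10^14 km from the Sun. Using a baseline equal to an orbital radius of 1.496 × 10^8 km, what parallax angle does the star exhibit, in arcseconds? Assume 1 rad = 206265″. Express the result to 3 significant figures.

θ ≈ B/d = (1.496 × 10^8) / (7.202 × 10^14) = 2.0772 × 10^-7 rad.
In arcseconds: 2.0772 × 10^-7 × 206265 = 0.042845″.

0.0428 arcsec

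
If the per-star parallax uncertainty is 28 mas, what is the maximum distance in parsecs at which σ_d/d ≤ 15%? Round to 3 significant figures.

σ_d/d = σ_p/p, so the condition is σ_p/p ≤ 0.15, i.e. p ≥ σ_p/0.15.
p_min = 28/0.15 = 186.67 mas = 0.18667 arcsec.
d_max = 1/p_min = 1/0.18667 = 5.357 pc.

5.36 pc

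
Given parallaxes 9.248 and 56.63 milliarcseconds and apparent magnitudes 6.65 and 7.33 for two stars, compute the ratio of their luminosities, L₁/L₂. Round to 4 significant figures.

L₁/L₂ = 70.15

d₁ = 1/p₁ = 1/0.009248″ = 108.13 pc; d₂ = 1/p₂ = 1/0.05663″ = 17.658 pc.
M₁ = m₁ − 5 log₁₀ d₁ + 5 = 6.65 − 10.1697 + 5 = 1.4803.
M₂ = 7.33 − 6.2347 + 5 = 6.0953.
L₁/L₂ = 10^(0.4(M₂ − M₁)) = 10^(0.4 × 4.6150) = 10^1.84600 = 70.146.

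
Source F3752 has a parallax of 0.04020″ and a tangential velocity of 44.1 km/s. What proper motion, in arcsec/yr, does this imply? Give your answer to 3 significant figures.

d = 1/p = 1/0.04020″ = 24.876 pc.
μ = v_t / (4.74 d) = 44.1 / (4.74 × 24.876) = 44.1 / 117.91 = 0.37401 ″/yr.

0.374 arcsec/yr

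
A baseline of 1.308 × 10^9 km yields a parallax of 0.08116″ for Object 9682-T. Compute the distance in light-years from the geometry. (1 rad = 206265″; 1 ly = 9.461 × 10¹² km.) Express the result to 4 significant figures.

θ = 0.08116″ = 0.08116/206265 = 3.9347 × 10^-7 rad.
d = B/θ = (1.308 × 10^9) / (3.9347 × 10^-7) = 3.3243 × 10^15 km = (3.3243 × 10^15) / (9.461 × 10^12) ly = 351.37 ly.

351.4 ly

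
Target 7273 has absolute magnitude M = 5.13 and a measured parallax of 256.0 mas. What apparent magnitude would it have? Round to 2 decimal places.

m = 3.09

d = 1/p = 1/0.2560″ = 3.9063 pc.
m − M = 5 log₁₀ d − 5 = 5 log₁₀(3.9063) − 5 = 2.9588 − 5 = -2.0412.
m = M + (m − M) = 5.13 + (-2.0412) = 3.09.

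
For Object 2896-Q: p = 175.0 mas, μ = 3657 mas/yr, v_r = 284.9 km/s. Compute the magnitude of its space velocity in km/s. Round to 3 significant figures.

302 km/s

d = 1/p = 1/0.1750″ = 5.7143 pc.
μ = 3657 mas/yr = 3.657 ″/yr.
v_t = 4.740 μ d = 4.740 × 3.657 × 5.7143 = 99.053 km/s.
v = √(v_r² + v_t²) = √(284.9² + 99.053²) = √90979.5 = 301.63 km/s.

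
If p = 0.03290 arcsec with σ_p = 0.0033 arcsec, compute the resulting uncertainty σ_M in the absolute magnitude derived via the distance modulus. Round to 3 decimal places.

σ_M = 0.218 mag

M = m − 5 log₁₀ d + 5 = m + 5 log₁₀ p + 5, so ∂M/∂p = 5/(p ln 10).
σ_M = (5/ln 10) · (σ_p/p) = 2.1715 × 0.0033/0.03290 = 2.1715 × 0.1003 = 0.2178.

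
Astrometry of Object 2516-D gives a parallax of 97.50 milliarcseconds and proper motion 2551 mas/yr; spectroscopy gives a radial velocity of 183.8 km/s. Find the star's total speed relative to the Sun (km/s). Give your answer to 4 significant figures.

d = 1/p = 1/0.09750″ = 10.256 pc.
μ = 2551 mas/yr = 2.551 ″/yr.
v_t = 4.740 μ d = 4.740 × 2.551 × 10.256 = 124.01 km/s.
v = √(v_r² + v_t²) = √(183.8² + 124.01²) = √49160.9 = 221.72 km/s.

221.7 km/s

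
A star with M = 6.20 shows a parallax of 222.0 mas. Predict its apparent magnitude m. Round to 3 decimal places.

d = 1/p = 1/0.2220″ = 4.5045 pc.
m − M = 5 log₁₀ d − 5 = 5 log₁₀(4.5045) − 5 = 3.2682 − 5 = -1.7318.
m = M + (m − M) = 6.20 + (-1.7318) = 4.468.

m = 4.468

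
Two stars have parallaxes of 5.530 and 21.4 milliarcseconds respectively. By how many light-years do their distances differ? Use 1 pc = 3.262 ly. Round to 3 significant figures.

437 ly

d_A = 1/0.005530″ = 180.83 pc; d_B = 1/0.02140″ = 46.729 pc.
|d_B − d_A| = |46.729 − 180.83| = 134.1 pc = 134.1 × 3.262 ly = 437.43 ly.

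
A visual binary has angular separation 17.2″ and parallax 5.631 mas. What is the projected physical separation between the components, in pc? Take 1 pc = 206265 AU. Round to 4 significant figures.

d = 1/p = 1/0.005631″ = 177.59 pc.
At distance d (pc), an angle of θ arcsec spans θ·d AU: s = 17.2 × 177.59 = 3054.5 AU.
= 3054.5 / 206265 = 0.014809 pc.

0.01481 pc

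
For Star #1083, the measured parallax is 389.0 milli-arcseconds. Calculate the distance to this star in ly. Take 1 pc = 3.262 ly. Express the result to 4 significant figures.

p = 389.0 milli-arcseconds = 0.3890 arcsec.
d = 1/p = 1/0.3890 = 2.5707 pc.
In light-years: 2.5707 × 3.262 = 8.3856 ly.

8.386 ly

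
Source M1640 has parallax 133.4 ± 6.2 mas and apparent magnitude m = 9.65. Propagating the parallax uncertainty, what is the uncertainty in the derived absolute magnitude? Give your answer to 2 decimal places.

σ_M = 0.10 mag

M = m − 5 log₁₀ d + 5 = m + 5 log₁₀ p + 5, so ∂M/∂p = 5/(p ln 10).
σ_M = (5/ln 10) · (σ_p/p) = 2.1715 × 6.2/133.4 = 2.1715 × 0.046477 = 0.10092.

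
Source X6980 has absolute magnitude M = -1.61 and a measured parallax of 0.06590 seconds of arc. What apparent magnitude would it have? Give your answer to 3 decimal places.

d = 1/p = 1/0.06590″ = 15.175 pc.
m − M = 5 log₁₀ d − 5 = 5 log₁₀(15.175) − 5 = 5.9056 − 5 = 0.9056.
m = M + (m − M) = -1.61 + 0.9056 = -0.704.

m = -0.704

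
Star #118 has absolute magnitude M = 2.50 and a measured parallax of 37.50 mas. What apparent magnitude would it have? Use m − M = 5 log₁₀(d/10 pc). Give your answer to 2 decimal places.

d = 1/p = 1/0.03750″ = 26.667 pc.
m − M = 5 log₁₀ d − 5 = 5 log₁₀(26.667) − 5 = 7.1299 − 5 = 2.1299.
m = M + (m − M) = 2.50 + 2.1299 = 4.63.

m = 4.63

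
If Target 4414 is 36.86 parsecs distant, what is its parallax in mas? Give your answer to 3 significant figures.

p = 1/d = 1/36.86 = 0.02713 arcsec.
= 0.02713 × 1000 = 27.13 mas.

27.1 mas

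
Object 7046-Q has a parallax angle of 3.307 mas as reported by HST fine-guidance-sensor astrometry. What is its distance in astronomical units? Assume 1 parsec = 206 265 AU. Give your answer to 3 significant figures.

6.24 × 10^7 AU

p = 3.307 mas = 0.003307 arcsec.
d = 1/p = 1/0.003307 = 302.39 pc.
In AU: 302.39 × 206265 = 6.2372 × 10^7 AU.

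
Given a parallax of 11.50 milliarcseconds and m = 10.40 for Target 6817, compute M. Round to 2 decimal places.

d = 1/p = 1/0.01150″ = 86.957 pc.
m − M = 5 log₁₀(86.957) − 5 = 9.6965 − 5 = 4.6965.
M = m − (m − M) = 10.40 − 4.6965 = 5.70.

M = 5.70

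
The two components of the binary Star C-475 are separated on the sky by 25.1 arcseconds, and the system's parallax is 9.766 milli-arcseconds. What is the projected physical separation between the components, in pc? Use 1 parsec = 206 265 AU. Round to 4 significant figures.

0.01246 pc

d = 1/p = 1/0.009766″ = 102.4 pc.
At distance d (pc), an angle of θ arcsec spans θ·d AU: s = 25.1 × 102.4 = 2570.2 AU.
= 2570.2 / 206265 = 0.012461 pc.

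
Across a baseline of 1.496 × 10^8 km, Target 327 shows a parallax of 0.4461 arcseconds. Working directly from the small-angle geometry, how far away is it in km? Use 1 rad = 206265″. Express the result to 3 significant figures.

θ = 0.4461″ = 0.4461/206265 = 2.1628 × 10^-6 rad.
d = B/θ = (1.496 × 10^8) / (2.1628 × 10^-6) = 6.9170 × 10^13 km.

6.92 × 10^13 km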